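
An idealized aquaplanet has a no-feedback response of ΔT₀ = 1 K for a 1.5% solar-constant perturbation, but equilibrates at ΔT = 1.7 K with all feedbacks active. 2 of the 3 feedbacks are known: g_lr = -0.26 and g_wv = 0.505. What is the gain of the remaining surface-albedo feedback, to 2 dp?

0.17

Amplification A = ΔT/ΔT₀ = 1.7/1 = 1.7.
Total gain g = 1 − 1/A = 1 − 1/1.7 = 0.4118.
Known gains sum to -0.26 + 0.505 = 0.245.
g_alb = 0.4118 − 0.245 = 0.17.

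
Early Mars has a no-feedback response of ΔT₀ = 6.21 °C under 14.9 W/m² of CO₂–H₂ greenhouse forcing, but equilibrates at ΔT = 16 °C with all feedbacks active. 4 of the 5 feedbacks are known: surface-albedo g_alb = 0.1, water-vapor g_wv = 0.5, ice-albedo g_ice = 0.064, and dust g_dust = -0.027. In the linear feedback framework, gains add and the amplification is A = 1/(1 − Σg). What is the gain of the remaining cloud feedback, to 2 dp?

-0.03

Amplification A = ΔT/ΔT₀ = 16/6.21 = 2.576.
Total gain g = 1 − 1/A = 1 − 1/2.576 = 0.6118.
Known gains sum to 0.1 + 0.5 + 0.064 − 0.027 = 0.637.
g_cld = 0.6118 − 0.637 = -0.03.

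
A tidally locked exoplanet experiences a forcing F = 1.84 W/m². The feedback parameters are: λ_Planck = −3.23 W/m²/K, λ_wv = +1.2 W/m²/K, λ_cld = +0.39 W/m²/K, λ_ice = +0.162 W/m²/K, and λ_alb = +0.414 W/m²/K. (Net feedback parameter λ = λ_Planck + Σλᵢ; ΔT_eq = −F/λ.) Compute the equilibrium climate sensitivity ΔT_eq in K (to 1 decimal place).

Net feedback parameter λ = (−3.23) + (+1.2) + (+0.39) + (+0.162) + (+0.414) = -1.064 W/m²/K.
ΔT = −F/λ = −1.84/(-1.064) = 1.7 K.

1.7 K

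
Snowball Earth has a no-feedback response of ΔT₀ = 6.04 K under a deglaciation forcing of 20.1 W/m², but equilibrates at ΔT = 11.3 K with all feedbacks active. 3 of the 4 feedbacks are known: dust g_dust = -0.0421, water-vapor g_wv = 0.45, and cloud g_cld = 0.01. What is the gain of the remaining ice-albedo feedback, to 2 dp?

Amplification A = ΔT/ΔT₀ = 11.3/6.04 = 1.871.
Total gain g = 1 − 1/A = 1 − 1/1.871 = 0.4655.
Known gains sum to -0.0421 + 0.45 + 0.01 = 0.4179.
g_ice = 0.4655 − 0.4179 = 0.05.

0.05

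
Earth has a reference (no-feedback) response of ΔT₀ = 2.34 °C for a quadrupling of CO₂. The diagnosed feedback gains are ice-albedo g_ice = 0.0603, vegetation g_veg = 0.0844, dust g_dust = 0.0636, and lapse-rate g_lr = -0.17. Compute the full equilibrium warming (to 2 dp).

2.43 °C

Total gain g = 0.0603 + 0.0844 + 0.0636 − 0.17 = 0.0383.
Amplification A = 1/(1 − 0.0383) = 1.04.
ΔT = 2.34 × 1.04 = 2.43 °C.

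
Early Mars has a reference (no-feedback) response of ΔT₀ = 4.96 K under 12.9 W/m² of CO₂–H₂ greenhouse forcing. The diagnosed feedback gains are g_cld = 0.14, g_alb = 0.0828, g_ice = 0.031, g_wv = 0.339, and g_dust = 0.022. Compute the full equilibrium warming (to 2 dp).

12.88 K

Total gain g = 0.14 + 0.0828 + 0.031 + 0.339 + 0.022 = 0.6148.
Amplification A = 1/(1 − 0.6148) = 2.596.
ΔT = 4.96 × 2.596 = 12.88 K.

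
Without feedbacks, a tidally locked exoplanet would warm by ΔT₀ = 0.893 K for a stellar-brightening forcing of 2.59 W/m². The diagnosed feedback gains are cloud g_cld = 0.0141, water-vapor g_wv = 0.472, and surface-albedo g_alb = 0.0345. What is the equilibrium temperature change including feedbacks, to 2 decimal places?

Total gain g = 0.0141 + 0.472 + 0.0345 = 0.5206.
Amplification A = 1/(1 − 0.5206) = 2.086.
ΔT = 0.893 × 2.086 = 1.86 K.

1.86 K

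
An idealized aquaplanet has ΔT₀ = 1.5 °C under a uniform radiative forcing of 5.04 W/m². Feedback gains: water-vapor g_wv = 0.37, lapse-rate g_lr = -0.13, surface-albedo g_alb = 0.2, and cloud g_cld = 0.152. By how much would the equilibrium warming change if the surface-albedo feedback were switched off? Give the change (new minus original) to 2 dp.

Original: g = 0.592, ΔT = 1.5/(1−0.592) = 3.6765 °C.
Without surface-albedo: g' = 0.392, ΔT' = 1.5/(1−0.392) = 2.4671 °C.
Change = 2.4671 − 3.6765 = -1.21 °C.

-1.21 °C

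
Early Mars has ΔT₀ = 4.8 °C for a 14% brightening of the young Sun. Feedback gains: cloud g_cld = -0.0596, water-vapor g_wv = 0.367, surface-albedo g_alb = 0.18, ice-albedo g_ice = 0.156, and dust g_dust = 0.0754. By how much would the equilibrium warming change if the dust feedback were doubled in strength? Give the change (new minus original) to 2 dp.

Original: g = 0.7188, ΔT = 4.8/(1−0.7188) = 17.0697 °C.
With doubled dust: g' = 0.7942, ΔT' = 4.8/(1−0.7942) = 23.3236 °C.
Change = 23.3236 − 17.0697 = 6.25 °C.

6.25 °C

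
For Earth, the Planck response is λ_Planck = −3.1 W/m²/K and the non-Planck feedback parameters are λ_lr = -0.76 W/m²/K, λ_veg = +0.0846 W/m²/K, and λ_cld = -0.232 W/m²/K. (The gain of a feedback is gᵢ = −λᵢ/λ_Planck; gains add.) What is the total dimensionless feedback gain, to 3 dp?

-0.293

Convert to gains: g_lr = -0.76/3.1 = -0.2452; g_veg = 0.0846/3.1 = 0.02729; g_cld = -0.232/3.1 = -0.07484.
Total gain g = -0.29275.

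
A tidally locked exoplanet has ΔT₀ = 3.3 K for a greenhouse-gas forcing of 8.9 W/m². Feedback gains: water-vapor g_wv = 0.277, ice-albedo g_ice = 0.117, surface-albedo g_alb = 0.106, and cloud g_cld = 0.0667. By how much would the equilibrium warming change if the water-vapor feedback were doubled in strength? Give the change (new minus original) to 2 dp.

Original: g = 0.5667, ΔT = 3.3/(1−0.5667) = 7.6160 K.
With doubled water-vapor: g' = 0.8437, ΔT' = 3.3/(1−0.8437) = 21.1132 K.
Change = 21.1132 − 7.6160 = 13.50 K.

13.50 K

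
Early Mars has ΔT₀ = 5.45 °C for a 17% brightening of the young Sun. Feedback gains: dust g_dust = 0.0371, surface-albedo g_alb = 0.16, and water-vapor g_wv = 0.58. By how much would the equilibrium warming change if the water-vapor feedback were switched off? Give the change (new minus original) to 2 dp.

Original: g = 0.7771, ΔT = 5.45/(1−0.7771) = 24.4504 °C.
Without water-vapor: g' = 0.1971, ΔT' = 5.45/(1−0.1971) = 6.7879 °C.
Change = 6.7879 − 24.4504 = -17.66 °C.

-17.66 °C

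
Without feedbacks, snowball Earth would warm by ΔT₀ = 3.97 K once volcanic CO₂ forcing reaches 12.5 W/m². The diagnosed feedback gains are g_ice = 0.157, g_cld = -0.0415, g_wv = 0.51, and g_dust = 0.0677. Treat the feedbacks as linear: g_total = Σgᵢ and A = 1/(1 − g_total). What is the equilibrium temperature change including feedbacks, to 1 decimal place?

12.9 K

Total gain g = 0.157 − 0.0415 + 0.51 + 0.0677 = 0.6932.
Amplification A = 1/(1 − 0.6932) = 3.259.
ΔT = 3.97 × 3.259 = 12.9 K.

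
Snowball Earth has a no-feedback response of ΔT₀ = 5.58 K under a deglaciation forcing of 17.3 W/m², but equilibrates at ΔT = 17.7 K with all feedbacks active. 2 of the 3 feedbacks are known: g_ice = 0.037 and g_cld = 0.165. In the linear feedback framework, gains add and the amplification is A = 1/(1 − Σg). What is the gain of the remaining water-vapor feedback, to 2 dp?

Amplification A = ΔT/ΔT₀ = 17.7/5.58 = 3.172.
Total gain g = 1 − 1/A = 1 − 1/3.172 = 0.6847.
Known gains sum to 0.037 + 0.165 = 0.202.
g_wv = 0.6847 − 0.202 = 0.48.

0.48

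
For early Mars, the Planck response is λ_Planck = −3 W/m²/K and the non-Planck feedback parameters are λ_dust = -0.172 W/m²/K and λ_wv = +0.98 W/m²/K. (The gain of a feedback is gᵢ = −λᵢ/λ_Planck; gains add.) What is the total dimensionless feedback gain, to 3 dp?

0.269

Convert to gains: g_dust = -0.172/3 = -0.05733; g_wv = 0.98/3 = 0.3267.
Total gain g = 0.26937.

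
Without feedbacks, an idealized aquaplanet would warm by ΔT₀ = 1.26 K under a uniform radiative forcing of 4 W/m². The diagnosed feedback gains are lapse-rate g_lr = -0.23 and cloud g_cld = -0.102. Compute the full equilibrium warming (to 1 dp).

0.9 K

Total gain g = -0.23 − 0.102 = -0.332.
Amplification A = 1/(1 + 0.332) = 0.7508.
ΔT = 1.26 × 0.7508 = 0.9 K.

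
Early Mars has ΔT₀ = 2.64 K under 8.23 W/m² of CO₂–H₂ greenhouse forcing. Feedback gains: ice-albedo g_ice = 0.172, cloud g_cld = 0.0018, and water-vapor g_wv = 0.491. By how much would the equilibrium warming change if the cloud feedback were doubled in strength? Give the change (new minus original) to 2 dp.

Original: g = 0.6648, ΔT = 2.64/(1−0.6648) = 7.8759 K.
With doubled cloud: g' = 0.6666, ΔT' = 2.64/(1−0.6666) = 7.9184 K.
Change = 7.9184 − 7.8759 = 0.04 K.

0.04 K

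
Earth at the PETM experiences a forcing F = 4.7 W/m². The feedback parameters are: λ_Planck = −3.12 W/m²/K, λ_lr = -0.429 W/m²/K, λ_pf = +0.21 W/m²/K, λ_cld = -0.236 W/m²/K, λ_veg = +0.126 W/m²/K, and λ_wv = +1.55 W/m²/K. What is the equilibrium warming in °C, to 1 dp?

Net feedback parameter λ = (−3.12) + (-0.429) + (+0.21) + (-0.236) + (+0.126) + (+1.55) = -1.899 W/m²/K.
ΔT = −F/λ = −4.7/(-1.899) = 2.5 °C.

2.5 °C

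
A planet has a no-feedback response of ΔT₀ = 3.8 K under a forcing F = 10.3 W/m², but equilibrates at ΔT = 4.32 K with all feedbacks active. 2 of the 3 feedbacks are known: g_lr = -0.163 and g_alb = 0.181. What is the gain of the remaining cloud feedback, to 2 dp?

Amplification A = ΔT/ΔT₀ = 4.32/3.8 = 1.137.
Total gain g = 1 − 1/A = 1 − 1/1.137 = 0.1205.
Known gains sum to -0.163 + 0.181 = 0.018.
g_cld = 0.1205 − 0.018 = 0.10.

0.10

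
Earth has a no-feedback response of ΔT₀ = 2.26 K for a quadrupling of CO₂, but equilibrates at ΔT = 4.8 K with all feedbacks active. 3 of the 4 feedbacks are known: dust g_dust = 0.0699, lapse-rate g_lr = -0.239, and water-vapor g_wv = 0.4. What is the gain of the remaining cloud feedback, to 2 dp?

Amplification A = ΔT/ΔT₀ = 4.8/2.26 = 2.124.
Total gain g = 1 − 1/A = 1 − 1/2.124 = 0.5292.
Known gains sum to 0.0699 − 0.239 + 0.4 = 0.2309.
g_cld = 0.5292 − 0.2309 = 0.30.

0.30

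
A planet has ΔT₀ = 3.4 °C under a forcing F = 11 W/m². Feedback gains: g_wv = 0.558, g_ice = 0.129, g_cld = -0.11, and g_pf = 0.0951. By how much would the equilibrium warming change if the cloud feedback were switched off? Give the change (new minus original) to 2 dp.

Original: g = 0.6721, ΔT = 3.4/(1−0.6721) = 10.3690 °C.
Without cloud: g' = 0.7821, ΔT' = 3.4/(1−0.7821) = 15.6035 °C.
Change = 15.6035 − 10.3690 = 5.23 °C.

5.23 °C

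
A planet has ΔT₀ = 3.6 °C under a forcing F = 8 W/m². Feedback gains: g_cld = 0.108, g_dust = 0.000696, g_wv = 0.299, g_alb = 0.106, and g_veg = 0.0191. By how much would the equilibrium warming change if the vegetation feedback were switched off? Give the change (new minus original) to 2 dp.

Original: g = 0.532796, ΔT = 3.6/(1−0.532796) = 7.7054 °C.
Without vegetation: g' = 0.513696, ΔT' = 3.6/(1−0.513696) = 7.4028 °C.
Change = 7.4028 − 7.7054 = -0.30 °C.

-0.30 °C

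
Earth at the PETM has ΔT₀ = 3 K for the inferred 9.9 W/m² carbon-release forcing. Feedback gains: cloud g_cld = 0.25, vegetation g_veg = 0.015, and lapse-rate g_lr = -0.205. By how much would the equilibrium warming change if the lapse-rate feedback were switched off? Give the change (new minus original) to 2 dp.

0.89 K

Original: g = 0.06, ΔT = 3/(1−0.06) = 3.1915 K.
Without lapse-rate: g' = 0.265, ΔT' = 3/(1−0.265) = 4.0816 K.
Change = 4.0816 − 3.1915 = 0.89 K.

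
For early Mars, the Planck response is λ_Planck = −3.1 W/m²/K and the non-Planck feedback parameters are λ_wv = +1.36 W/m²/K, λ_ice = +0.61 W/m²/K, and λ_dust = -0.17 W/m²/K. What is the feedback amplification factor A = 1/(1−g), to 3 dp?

2.385

Convert to gains: g_wv = 1.36/3.1 = 0.4387; g_ice = 0.61/3.1 = 0.1968; g_dust = -0.17/3.1 = -0.05484.
Total gain g = 0.58066.
A = 1/(1 − 0.58066) = 2.385.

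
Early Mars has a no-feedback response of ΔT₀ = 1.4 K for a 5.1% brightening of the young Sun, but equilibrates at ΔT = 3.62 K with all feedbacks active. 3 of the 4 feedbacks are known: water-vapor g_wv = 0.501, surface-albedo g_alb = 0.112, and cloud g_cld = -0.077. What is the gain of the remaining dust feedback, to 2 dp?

0.08

Amplification A = ΔT/ΔT₀ = 3.62/1.4 = 2.586.
Total gain g = 1 − 1/A = 1 − 1/2.586 = 0.6133.
Known gains sum to 0.501 + 0.112 − 0.077 = 0.536.
g_dust = 0.6133 − 0.536 = 0.08.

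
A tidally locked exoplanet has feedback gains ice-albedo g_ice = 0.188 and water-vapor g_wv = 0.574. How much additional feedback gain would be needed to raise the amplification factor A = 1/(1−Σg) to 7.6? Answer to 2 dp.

Current total gain = 0.762.
Target gain for A = 7.6: g* = 1 − 1/7.6 = 0.8684.
Additional gain needed = 0.8684 − 0.762 = 0.11.

0.11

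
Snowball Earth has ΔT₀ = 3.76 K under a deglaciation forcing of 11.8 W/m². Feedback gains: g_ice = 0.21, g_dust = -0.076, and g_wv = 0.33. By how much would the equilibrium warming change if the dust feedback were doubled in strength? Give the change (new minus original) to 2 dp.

Original: g = 0.464, ΔT = 3.76/(1−0.464) = 7.0149 K.
With doubled dust: g' = 0.388, ΔT' = 3.76/(1−0.388) = 6.1438 K.
Change = 6.1438 − 7.0149 = -0.87 K.

-0.87 K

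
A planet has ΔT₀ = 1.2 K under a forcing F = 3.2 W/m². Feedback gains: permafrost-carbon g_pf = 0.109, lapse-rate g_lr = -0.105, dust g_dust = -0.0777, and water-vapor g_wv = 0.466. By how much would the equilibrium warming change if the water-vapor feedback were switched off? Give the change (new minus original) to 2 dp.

-0.86 K

Original: g = 0.3923, ΔT = 1.2/(1−0.3923) = 1.9747 K.
Without water-vapor: g' = -0.0737, ΔT' = 1.2/(1+0.0737) = 1.1176 K.
Change = 1.1176 − 1.9747 = -0.86 K.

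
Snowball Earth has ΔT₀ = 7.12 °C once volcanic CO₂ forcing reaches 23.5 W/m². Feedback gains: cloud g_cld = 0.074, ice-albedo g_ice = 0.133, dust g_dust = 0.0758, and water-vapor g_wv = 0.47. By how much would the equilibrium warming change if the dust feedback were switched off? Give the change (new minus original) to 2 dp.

-6.76 °C

Original: g = 0.7528, ΔT = 7.12/(1−0.7528) = 28.8026 °C.
Without dust: g' = 0.677, ΔT' = 7.12/(1−0.677) = 22.0433 °C.
Change = 22.0433 − 28.8026 = -6.76 °C.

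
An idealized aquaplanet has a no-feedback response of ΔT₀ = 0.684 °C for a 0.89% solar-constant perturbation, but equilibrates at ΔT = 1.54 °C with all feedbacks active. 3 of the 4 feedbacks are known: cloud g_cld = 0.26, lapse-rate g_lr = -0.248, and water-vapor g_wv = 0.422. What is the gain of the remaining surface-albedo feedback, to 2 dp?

0.12

Amplification A = ΔT/ΔT₀ = 1.54/0.684 = 2.251.
Total gain g = 1 − 1/A = 1 − 1/2.251 = 0.5558.
Known gains sum to 0.26 − 0.248 + 0.422 = 0.434.
g_alb = 0.5558 − 0.434 = 0.12.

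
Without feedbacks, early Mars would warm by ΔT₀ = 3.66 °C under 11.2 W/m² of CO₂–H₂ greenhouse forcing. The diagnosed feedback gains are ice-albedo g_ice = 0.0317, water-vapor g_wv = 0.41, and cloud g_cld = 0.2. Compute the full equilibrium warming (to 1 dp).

Total gain g = 0.0317 + 0.41 + 0.2 = 0.6417.
Amplification A = 1/(1 − 0.6417) = 2.791.
ΔT = 3.66 × 2.791 = 10.2 °C.

10.2 °C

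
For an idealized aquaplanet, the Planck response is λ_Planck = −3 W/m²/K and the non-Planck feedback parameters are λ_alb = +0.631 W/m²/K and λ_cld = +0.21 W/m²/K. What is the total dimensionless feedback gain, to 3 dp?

0.280

Convert to gains: g_alb = 0.631/3 = 0.2103; g_cld = 0.21/3 = 0.07.
Total gain g = 0.2803.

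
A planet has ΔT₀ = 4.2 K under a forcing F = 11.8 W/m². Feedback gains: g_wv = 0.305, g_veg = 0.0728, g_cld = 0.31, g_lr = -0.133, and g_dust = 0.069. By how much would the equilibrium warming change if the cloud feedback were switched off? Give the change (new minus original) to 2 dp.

Original: g = 0.6238, ΔT = 4.2/(1−0.6238) = 11.1643 K.
Without cloud: g' = 0.3138, ΔT' = 4.2/(1−0.3138) = 6.1207 K.
Change = 6.1207 − 11.1643 = -5.04 K.

-5.04 K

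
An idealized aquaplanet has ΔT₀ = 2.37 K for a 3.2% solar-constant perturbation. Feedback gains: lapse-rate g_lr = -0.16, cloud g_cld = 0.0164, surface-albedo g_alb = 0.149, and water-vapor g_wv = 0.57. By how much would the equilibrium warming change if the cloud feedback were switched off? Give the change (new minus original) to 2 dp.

Original: g = 0.5754, ΔT = 2.37/(1−0.5754) = 5.5817 K.
Without cloud: g' = 0.559, ΔT' = 2.37/(1−0.559) = 5.3741 K.
Change = 5.3741 − 5.5817 = -0.21 K.

-0.21 K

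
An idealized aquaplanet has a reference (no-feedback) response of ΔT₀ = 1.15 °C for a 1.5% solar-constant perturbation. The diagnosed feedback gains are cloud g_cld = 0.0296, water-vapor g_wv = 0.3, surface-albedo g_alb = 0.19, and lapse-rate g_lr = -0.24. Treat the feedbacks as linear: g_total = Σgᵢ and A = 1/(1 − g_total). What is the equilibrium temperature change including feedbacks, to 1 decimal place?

1.6 °C

Total gain g = 0.0296 + 0.3 + 0.19 − 0.24 = 0.2796.
Amplification A = 1/(1 − 0.2796) = 1.388.
ΔT = 1.15 × 1.388 = 1.6 °C.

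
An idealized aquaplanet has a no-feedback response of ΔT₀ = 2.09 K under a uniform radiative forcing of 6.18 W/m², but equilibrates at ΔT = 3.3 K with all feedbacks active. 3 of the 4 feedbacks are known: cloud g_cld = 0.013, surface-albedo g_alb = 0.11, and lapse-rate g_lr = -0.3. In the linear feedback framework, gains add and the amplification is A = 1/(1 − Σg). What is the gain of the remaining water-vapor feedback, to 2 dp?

0.54

Amplification A = ΔT/ΔT₀ = 3.3/2.09 = 1.579.
Total gain g = 1 − 1/A = 1 − 1/1.579 = 0.3667.
Known gains sum to 0.013 + 0.11 − 0.3 = -0.177.
g_wv = 0.3667 + 0.177 = 0.54.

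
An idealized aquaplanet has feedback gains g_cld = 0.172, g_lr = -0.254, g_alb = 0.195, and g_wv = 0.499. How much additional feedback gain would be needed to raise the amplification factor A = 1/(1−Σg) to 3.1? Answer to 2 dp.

Current total gain = 0.612.
Target gain for A = 3.1: g* = 1 − 1/3.1 = 0.6774.
Additional gain needed = 0.6774 − 0.612 = 0.07.

0.07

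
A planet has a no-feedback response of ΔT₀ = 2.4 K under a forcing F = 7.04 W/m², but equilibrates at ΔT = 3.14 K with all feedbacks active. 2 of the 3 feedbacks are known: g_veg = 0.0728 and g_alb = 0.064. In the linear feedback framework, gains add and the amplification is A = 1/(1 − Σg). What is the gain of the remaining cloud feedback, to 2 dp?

0.10

Amplification A = ΔT/ΔT₀ = 3.14/2.4 = 1.308.
Total gain g = 1 − 1/A = 1 − 1/1.308 = 0.2355.
Known gains sum to 0.0728 + 0.064 = 0.1368.
g_cld = 0.2355 − 0.1368 = 0.10.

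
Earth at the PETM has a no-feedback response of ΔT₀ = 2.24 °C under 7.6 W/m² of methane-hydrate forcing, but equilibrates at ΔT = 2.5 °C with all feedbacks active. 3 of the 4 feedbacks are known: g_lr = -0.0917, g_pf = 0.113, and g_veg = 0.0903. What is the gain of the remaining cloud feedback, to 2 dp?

-0.01

Amplification A = ΔT/ΔT₀ = 2.5/2.24 = 1.116.
Total gain g = 1 − 1/A = 1 − 1/1.116 = 0.1039.
Known gains sum to -0.0917 + 0.113 + 0.0903 = 0.1116.
g_cld = 0.1039 − 0.1116 = -0.01.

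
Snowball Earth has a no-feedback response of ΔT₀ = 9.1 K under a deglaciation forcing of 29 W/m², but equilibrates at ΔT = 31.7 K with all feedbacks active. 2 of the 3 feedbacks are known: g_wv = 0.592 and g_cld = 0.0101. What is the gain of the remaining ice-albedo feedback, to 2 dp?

Amplification A = ΔT/ΔT₀ = 31.7/9.1 = 3.484.
Total gain g = 1 − 1/A = 1 − 1/3.484 = 0.713.
Known gains sum to 0.592 + 0.0101 = 0.6021.
g_ice = 0.713 − 0.6021 = 0.11.

0.11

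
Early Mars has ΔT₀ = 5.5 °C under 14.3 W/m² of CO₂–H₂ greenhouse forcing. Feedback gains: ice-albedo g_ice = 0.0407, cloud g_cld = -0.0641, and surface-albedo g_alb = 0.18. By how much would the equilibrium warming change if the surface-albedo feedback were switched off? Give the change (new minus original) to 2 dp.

Original: g = 0.1566, ΔT = 5.5/(1−0.1566) = 6.5212 °C.
Without surface-albedo: g' = -0.0234, ΔT' = 5.5/(1+0.0234) = 5.3742 °C.
Change = 5.3742 − 6.5212 = -1.15 °C.

-1.15 °C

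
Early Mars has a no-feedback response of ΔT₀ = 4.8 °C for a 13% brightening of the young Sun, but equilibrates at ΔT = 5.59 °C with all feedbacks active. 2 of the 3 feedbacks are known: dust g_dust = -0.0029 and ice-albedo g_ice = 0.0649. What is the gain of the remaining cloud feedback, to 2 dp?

0.08

Amplification A = ΔT/ΔT₀ = 5.59/4.8 = 1.165.
Total gain g = 1 − 1/A = 1 − 1/1.165 = 0.1416.
Known gains sum to -0.0029 + 0.0649 = 0.062.
g_cld = 0.1416 − 0.062 = 0.08.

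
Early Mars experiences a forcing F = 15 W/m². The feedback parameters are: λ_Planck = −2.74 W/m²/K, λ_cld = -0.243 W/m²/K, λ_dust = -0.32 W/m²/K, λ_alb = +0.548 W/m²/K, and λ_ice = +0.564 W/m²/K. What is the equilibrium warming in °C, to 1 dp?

6.8 °C

Net feedback parameter λ = (−2.74) + (-0.243) + (-0.32) + (+0.548) + (+0.564) = -2.191 W/m²/K.
ΔT = −F/λ = −15/(-2.191) = 6.8 °C.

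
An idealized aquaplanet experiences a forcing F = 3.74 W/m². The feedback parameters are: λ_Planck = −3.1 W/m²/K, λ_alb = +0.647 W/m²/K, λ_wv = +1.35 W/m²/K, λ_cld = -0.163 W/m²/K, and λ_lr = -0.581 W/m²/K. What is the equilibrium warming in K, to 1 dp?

Net feedback parameter λ = (−3.1) + (+0.647) + (+1.35) + (-0.163) + (-0.581) = -1.847 W/m²/K.
ΔT = −F/λ = −3.74/(-1.847) = 2.0 K.

2.0 K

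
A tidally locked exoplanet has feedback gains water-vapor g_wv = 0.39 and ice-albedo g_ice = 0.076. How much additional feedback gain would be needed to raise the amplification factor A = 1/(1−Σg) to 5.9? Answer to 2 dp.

Current total gain = 0.466.
Target gain for A = 5.9: g* = 1 − 1/5.9 = 0.8305.
Additional gain needed = 0.8305 − 0.466 = 0.36.

0.36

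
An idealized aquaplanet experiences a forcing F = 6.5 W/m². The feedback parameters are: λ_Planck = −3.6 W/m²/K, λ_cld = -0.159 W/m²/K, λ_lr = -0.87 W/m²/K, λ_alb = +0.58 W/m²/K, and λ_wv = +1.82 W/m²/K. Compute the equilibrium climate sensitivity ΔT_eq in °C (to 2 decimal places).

Net feedback parameter λ = (−3.6) + (-0.159) + (-0.87) + (+0.58) + (+1.82) = -2.229 W/m²/K.
ΔT = −F/λ = −6.5/(-2.229) = 2.92 °C.

2.92 °C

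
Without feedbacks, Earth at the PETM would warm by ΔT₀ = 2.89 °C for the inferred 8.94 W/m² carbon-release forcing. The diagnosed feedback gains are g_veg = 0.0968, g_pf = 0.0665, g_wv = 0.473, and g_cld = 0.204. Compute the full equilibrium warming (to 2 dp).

18.10 °C

Total gain g = 0.0968 + 0.0665 + 0.473 + 0.204 = 0.8403.
Amplification A = 1/(1 − 0.8403) = 6.262.
ΔT = 2.89 × 6.262 = 18.10 °C.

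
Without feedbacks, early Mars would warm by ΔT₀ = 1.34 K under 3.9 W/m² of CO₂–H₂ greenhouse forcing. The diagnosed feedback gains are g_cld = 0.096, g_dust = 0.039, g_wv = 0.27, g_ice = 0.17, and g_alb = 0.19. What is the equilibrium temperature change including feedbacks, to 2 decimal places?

Total gain g = 0.096 + 0.039 + 0.27 + 0.17 + 0.19 = 0.765.
Amplification A = 1/(1 − 0.765) = 4.255.
ΔT = 1.34 × 4.255 = 5.70 K.

5.70 K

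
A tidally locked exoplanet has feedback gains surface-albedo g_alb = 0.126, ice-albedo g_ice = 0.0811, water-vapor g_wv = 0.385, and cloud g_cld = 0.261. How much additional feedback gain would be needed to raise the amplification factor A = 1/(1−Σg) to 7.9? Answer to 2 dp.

Current total gain = 0.8531.
Target gain for A = 7.9: g* = 1 − 1/7.9 = 0.8734.
Additional gain needed = 0.8734 − 0.8531 = 0.02.

0.02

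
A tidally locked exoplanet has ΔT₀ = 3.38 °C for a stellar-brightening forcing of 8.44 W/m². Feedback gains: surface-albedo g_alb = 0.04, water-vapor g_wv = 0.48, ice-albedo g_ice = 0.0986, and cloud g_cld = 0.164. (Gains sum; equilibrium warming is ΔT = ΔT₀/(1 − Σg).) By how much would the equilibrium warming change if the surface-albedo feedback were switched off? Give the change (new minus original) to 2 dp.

-2.42 °C

Original: g = 0.7826, ΔT = 3.38/(1−0.7826) = 15.5474 °C.
Without surface-albedo: g' = 0.7426, ΔT' = 3.38/(1−0.7426) = 13.1313 °C.
Change = 13.1313 − 15.5474 = -2.42 °C.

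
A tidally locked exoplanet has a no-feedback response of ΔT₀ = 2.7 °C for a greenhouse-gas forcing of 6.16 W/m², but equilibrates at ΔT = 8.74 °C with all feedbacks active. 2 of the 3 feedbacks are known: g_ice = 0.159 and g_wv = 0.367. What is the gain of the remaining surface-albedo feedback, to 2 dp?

0.17

Amplification A = ΔT/ΔT₀ = 8.74/2.7 = 3.237.
Total gain g = 1 − 1/A = 1 − 1/3.237 = 0.6911.
Known gains sum to 0.159 + 0.367 = 0.526.
g_alb = 0.6911 − 0.526 = 0.17.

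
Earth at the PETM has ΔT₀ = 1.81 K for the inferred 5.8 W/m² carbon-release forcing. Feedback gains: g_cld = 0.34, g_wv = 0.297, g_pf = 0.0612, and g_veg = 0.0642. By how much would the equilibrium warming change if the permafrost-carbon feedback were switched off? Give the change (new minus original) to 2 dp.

Original: g = 0.7624, ΔT = 1.81/(1−0.7624) = 7.6178 K.
Without permafrost-carbon: g' = 0.7012, ΔT' = 1.81/(1−0.7012) = 6.0576 K.
Change = 6.0576 − 7.6178 = -1.56 K.

-1.56 K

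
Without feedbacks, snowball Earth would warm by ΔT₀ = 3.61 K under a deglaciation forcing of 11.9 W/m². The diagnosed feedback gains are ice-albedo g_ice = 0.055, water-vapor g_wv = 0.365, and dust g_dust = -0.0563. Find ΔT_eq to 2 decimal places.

Total gain g = 0.055 + 0.365 − 0.0563 = 0.3637.
Amplification A = 1/(1 − 0.3637) = 1.572.
ΔT = 3.61 × 1.572 = 5.67 K.

5.67 K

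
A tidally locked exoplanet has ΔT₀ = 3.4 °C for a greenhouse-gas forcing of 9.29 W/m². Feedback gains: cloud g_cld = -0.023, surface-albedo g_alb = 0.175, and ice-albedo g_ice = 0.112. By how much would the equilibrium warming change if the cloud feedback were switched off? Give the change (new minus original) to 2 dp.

0.15 °C

Original: g = 0.264, ΔT = 3.4/(1−0.264) = 4.6196 °C.
Without cloud: g' = 0.287, ΔT' = 3.4/(1−0.287) = 4.7686 °C.
Change = 4.7686 − 4.6196 = 0.15 °C.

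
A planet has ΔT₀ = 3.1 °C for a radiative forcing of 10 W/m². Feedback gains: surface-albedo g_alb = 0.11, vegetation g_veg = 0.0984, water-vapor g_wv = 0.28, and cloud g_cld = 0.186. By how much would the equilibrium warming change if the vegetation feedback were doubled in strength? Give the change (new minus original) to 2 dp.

4.12 °C

Original: g = 0.6744, ΔT = 3.1/(1−0.6744) = 9.5209 °C.
With doubled vegetation: g' = 0.7728, ΔT' = 3.1/(1−0.7728) = 13.6444 °C.
Change = 13.6444 − 9.5209 = 4.12 °C.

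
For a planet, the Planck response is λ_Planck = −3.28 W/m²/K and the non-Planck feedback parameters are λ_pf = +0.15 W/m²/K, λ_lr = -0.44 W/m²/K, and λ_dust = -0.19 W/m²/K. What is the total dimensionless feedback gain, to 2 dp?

Convert to gains: g_pf = 0.15/3.28 = 0.04573; g_lr = -0.44/3.28 = -0.1341; g_dust = -0.19/3.28 = -0.05793.
Total gain g = -0.1463.

-0.15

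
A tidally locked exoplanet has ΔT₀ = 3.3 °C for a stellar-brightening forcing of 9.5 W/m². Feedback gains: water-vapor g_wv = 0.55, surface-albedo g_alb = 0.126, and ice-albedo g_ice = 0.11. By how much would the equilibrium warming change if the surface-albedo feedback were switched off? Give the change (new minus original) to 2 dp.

Original: g = 0.786, ΔT = 3.3/(1−0.786) = 15.4206 °C.
Without surface-albedo: g' = 0.66, ΔT' = 3.3/(1−0.66) = 9.7059 °C.
Change = 9.7059 − 15.4206 = -5.71 °C.

-5.71 °C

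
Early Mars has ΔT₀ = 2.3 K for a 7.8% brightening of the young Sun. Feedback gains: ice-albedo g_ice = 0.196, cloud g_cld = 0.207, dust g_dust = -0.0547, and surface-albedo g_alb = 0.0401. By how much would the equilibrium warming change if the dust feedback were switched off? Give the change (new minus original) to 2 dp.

Original: g = 0.3884, ΔT = 2.3/(1−0.3884) = 3.7606 K.
Without dust: g' = 0.4431, ΔT' = 2.3/(1−0.4431) = 4.1300 K.
Change = 4.1300 − 3.7606 = 0.37 K.

0.37 K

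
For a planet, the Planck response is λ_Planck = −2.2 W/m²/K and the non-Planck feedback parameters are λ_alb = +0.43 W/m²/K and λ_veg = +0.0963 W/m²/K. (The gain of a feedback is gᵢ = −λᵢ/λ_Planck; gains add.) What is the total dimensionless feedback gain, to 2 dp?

Convert to gains: g_alb = 0.43/2.2 = 0.1955; g_veg = 0.0963/2.2 = 0.04377.
Total gain g = 0.23927.

0.24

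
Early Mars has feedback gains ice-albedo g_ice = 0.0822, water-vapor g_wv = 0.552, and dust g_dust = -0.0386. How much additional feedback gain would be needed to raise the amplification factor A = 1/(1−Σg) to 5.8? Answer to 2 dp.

0.23

Current total gain = 0.5956.
Target gain for A = 5.8: g* = 1 − 1/5.8 = 0.8276.
Additional gain needed = 0.8276 − 0.5956 = 0.23.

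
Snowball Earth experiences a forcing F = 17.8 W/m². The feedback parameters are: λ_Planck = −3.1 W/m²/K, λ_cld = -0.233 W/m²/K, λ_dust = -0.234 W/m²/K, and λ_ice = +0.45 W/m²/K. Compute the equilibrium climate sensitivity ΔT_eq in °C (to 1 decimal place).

5.7 °C

Net feedback parameter λ = (−3.1) + (-0.233) + (-0.234) + (+0.45) = -3.117 W/m²/K.
ΔT = −F/λ = −17.8/(-3.117) = 5.7 °C.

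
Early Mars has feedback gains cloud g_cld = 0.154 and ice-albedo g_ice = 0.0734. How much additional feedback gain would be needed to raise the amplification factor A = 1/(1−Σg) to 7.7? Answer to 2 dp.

0.64

Current total gain = 0.2274.
Target gain for A = 7.7: g* = 1 − 1/7.7 = 0.8701.
Additional gain needed = 0.8701 − 0.2274 = 0.64.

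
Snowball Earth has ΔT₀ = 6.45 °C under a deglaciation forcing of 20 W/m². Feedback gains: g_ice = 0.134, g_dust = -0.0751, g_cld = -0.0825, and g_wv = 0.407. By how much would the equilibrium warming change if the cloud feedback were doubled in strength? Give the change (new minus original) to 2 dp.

Original: g = 0.3834, ΔT = 6.45/(1−0.3834) = 10.4606 °C.
With doubled cloud: g' = 0.3009, ΔT' = 6.45/(1−0.3009) = 9.2261 °C.
Change = 9.2261 − 10.4606 = -1.23 °C.

-1.23 °C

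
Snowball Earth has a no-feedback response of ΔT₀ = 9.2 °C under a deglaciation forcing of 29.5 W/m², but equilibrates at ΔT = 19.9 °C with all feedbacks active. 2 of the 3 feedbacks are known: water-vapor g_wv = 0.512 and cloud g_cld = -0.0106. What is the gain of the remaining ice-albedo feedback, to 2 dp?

Amplification A = ΔT/ΔT₀ = 19.9/9.2 = 2.163.
Total gain g = 1 − 1/A = 1 − 1/2.163 = 0.5377.
Known gains sum to 0.512 − 0.0106 = 0.5014.
g_ice = 0.5377 − 0.5014 = 0.04.

0.04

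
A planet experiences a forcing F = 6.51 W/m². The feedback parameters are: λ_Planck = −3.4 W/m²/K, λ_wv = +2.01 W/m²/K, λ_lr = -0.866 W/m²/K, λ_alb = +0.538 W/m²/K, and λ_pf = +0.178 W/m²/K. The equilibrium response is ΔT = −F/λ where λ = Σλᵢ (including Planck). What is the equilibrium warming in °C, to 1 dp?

Net feedback parameter λ = (−3.4) + (+2.01) + (-0.866) + (+0.538) + (+0.178) = -1.54 W/m²/K.
ΔT = −F/λ = −6.51/(-1.54) = 4.2 °C.

4.2 °C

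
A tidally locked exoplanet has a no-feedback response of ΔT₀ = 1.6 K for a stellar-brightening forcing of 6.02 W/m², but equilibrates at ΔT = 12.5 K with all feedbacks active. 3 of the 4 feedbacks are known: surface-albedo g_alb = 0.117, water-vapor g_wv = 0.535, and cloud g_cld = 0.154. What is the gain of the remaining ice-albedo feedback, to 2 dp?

0.07

Amplification A = ΔT/ΔT₀ = 12.5/1.6 = 7.812.
Total gain g = 1 − 1/A = 1 − 1/7.812 = 0.872.
Known gains sum to 0.117 + 0.535 + 0.154 = 0.806.
g_ice = 0.872 − 0.806 = 0.07.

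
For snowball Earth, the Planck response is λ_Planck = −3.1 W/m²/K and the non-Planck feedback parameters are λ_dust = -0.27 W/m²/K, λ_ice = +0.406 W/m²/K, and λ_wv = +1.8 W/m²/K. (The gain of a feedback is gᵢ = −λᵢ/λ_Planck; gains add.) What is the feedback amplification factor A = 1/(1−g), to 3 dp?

2.663

Convert to gains: g_dust = -0.27/3.1 = -0.0871; g_ice = 0.406/3.1 = 0.131; g_wv = 1.8/3.1 = 0.5806.
Total gain g = 0.6245.
A = 1/(1 − 0.6245) = 2.663.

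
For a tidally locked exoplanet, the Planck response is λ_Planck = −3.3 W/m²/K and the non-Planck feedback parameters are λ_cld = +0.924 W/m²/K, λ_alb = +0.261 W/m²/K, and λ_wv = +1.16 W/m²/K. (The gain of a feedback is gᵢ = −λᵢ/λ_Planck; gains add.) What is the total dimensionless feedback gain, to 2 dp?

Convert to gains: g_cld = 0.924/3.3 = 0.28; g_alb = 0.261/3.3 = 0.07909; g_wv = 1.16/3.3 = 0.3515.
Total gain g = 0.71059.

0.71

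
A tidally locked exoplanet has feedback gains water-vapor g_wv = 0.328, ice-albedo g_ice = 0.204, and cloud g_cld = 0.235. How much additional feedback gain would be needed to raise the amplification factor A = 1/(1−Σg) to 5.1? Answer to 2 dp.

0.04

Current total gain = 0.767.
Target gain for A = 5.1: g* = 1 − 1/5.1 = 0.8039.
Additional gain needed = 0.8039 − 0.767 = 0.04.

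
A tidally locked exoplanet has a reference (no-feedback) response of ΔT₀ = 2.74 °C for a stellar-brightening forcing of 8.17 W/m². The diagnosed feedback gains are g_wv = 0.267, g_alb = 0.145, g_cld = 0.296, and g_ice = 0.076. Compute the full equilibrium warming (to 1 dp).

12.7 °C

Total gain g = 0.267 + 0.145 + 0.296 + 0.076 = 0.784.
Amplification A = 1/(1 − 0.784) = 4.63.
ΔT = 2.74 × 4.63 = 12.7 °C.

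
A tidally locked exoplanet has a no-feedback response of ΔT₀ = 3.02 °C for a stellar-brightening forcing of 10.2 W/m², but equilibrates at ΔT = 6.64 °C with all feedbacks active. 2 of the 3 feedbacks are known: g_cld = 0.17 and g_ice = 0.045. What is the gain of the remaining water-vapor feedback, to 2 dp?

0.33

Amplification A = ΔT/ΔT₀ = 6.64/3.02 = 2.199.
Total gain g = 1 − 1/A = 1 − 1/2.199 = 0.5452.
Known gains sum to 0.17 + 0.045 = 0.215.
g_wv = 0.5452 − 0.215 = 0.33.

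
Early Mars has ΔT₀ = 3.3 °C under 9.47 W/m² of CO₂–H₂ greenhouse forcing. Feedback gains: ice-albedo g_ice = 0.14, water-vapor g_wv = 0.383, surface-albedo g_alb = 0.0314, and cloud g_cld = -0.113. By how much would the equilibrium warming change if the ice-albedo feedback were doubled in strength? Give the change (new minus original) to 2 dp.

1.98 °C

Original: g = 0.4414, ΔT = 3.3/(1−0.4414) = 5.9076 °C.
With doubled ice-albedo: g' = 0.5814, ΔT' = 3.3/(1−0.5814) = 7.8834 °C.
Change = 7.8834 − 5.9076 = 1.98 °C.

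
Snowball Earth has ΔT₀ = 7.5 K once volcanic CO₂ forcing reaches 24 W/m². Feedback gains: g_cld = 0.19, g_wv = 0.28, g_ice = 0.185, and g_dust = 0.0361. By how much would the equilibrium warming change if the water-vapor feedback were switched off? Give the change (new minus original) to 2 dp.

-11.54 K

Original: g = 0.6911, ΔT = 7.5/(1−0.6911) = 24.2797 K.
Without water-vapor: g' = 0.4111, ΔT' = 7.5/(1−0.4111) = 12.7356 K.
Change = 12.7356 − 24.2797 = -11.54 K.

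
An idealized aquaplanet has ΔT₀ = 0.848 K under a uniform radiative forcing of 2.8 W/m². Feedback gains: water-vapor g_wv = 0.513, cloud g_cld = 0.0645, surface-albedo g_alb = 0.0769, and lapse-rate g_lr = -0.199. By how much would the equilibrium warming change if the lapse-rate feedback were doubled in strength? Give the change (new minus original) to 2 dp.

-0.42 K

Original: g = 0.4554, ΔT = 0.848/(1−0.4554) = 1.5571 K.
With doubled lapse-rate: g' = 0.2564, ΔT' = 0.848/(1−0.2564) = 1.1404 K.
Change = 1.1404 − 1.5571 = -0.42 K.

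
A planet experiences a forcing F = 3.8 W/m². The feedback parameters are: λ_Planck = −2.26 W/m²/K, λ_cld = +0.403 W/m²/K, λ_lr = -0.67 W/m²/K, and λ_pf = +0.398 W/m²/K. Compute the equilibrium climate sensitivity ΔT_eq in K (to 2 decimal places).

Net feedback parameter λ = (−2.26) + (+0.403) + (-0.67) + (+0.398) = -2.129 W/m²/K.
ΔT = −F/λ = −3.8/(-2.129) = 1.78 K.

1.78 K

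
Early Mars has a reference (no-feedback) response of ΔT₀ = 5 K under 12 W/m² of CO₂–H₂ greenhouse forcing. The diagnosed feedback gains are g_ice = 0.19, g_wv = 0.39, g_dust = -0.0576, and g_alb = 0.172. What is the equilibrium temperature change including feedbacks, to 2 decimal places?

Total gain g = 0.19 + 0.39 − 0.0576 + 0.172 = 0.6944.
Amplification A = 1/(1 − 0.6944) = 3.272.
ΔT = 5 × 3.272 = 16.36 K.

16.36 K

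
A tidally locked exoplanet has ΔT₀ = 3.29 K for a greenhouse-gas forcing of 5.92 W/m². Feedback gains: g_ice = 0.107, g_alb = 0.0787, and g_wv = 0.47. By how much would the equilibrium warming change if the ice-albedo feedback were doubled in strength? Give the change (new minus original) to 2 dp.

Original: g = 0.6557, ΔT = 3.29/(1−0.6557) = 9.5556 K.
With doubled ice-albedo: g' = 0.7627, ΔT' = 3.29/(1−0.7627) = 13.8643 K.
Change = 13.8643 − 9.5556 = 4.31 K.

4.31 K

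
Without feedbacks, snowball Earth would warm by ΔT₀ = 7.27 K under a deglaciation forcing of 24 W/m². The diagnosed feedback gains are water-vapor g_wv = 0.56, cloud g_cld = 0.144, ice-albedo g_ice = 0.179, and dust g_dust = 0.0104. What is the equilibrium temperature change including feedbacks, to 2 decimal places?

68.20 K

Total gain g = 0.56 + 0.144 + 0.179 + 0.0104 = 0.8934.
Amplification A = 1/(1 − 0.8934) = 9.381.
ΔT = 7.27 × 9.381 = 68.20 K.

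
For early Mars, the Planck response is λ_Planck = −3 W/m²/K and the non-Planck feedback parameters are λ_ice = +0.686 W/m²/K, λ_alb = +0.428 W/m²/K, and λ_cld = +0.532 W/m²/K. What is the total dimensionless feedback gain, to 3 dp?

Convert to gains: g_ice = 0.686/3 = 0.2287; g_alb = 0.428/3 = 0.1427; g_cld = 0.532/3 = 0.1773.
Total gain g = 0.5487.

0.549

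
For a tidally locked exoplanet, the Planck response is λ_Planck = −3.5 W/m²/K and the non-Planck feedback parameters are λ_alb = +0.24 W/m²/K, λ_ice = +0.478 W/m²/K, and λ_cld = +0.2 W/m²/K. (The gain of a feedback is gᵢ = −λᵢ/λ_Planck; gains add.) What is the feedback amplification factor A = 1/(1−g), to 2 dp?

Convert to gains: g_alb = 0.24/3.5 = 0.06857; g_ice = 0.478/3.5 = 0.1366; g_cld = 0.2/3.5 = 0.05714.
Total gain g = 0.26231.
A = 1/(1 − 0.26231) = 1.36.

1.36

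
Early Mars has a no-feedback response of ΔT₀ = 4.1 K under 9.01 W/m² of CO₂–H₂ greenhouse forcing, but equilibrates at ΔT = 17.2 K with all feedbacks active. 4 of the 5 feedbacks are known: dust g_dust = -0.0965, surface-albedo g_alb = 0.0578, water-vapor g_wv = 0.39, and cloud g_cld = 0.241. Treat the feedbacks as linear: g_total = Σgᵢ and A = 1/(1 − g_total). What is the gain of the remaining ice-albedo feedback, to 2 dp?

0.17

Amplification A = ΔT/ΔT₀ = 17.2/4.1 = 4.195.
Total gain g = 1 − 1/A = 1 − 1/4.195 = 0.7616.
Known gains sum to -0.0965 + 0.0578 + 0.39 + 0.241 = 0.5923.
g_ice = 0.7616 − 0.5923 = 0.17.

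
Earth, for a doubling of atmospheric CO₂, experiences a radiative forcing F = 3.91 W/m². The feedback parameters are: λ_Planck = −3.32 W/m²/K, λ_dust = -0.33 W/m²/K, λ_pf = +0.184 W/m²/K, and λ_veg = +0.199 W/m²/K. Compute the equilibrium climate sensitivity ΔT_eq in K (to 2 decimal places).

Net feedback parameter λ = (−3.32) + (-0.33) + (+0.184) + (+0.199) = -3.267 W/m²/K.
ΔT = −F/λ = −3.91/(-3.267) = 1.20 K.

1.20 K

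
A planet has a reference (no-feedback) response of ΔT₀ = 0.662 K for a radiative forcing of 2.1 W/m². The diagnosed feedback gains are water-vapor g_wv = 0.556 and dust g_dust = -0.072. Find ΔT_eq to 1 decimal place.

1.3 K

Total gain g = 0.556 − 0.072 = 0.484.
Amplification A = 1/(1 − 0.484) = 1.938.
ΔT = 0.662 × 1.938 = 1.3 K.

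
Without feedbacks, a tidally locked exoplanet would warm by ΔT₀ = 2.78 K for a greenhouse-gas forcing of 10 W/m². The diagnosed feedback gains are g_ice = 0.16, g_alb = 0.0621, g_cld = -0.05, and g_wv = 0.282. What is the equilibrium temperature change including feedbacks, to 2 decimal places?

5.09 K

Total gain g = 0.16 + 0.0621 − 0.05 + 0.282 = 0.4541.
Amplification A = 1/(1 − 0.4541) = 1.832.
ΔT = 2.78 × 1.832 = 5.09 K.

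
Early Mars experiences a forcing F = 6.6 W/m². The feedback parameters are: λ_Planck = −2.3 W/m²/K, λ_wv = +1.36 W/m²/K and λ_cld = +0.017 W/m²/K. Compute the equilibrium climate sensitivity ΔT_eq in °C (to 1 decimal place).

Net feedback parameter λ = (−2.3) + (+1.36) + (+0.017) = -0.923 W/m²/K.
ΔT = −F/λ = −6.6/(-0.923) = 7.2 °C.

7.2 °C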